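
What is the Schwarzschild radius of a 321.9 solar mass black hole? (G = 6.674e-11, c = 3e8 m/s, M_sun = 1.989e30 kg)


M = 321.9 * 1.989e30 kg = 6.402591e+32 kg. rs = 2GM/c^2 = 2 * 6.674e-11 * 6.402591e+32 / (3e8)^2 = 949575.3852

949575.3852 m


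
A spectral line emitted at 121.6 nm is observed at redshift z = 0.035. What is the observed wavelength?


lam_obs = lam_emit * (1 + z) = 121.6 * (1 + 0.035) = 125.856

125.856 nm


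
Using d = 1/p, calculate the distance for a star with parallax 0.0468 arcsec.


d = 1/p = 1/0.0468 = 21.3675

21.3675 pc


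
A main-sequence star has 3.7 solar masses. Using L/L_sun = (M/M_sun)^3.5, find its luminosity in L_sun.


L/L_sun = (M/M_sun)^3.5 = 3.7^3.5 = 97.433

97.433 L_sun


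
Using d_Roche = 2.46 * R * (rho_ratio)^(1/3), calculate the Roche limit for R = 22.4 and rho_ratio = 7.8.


d_Roche = 2.46 * 22.4 * 7.8^(1/3) = 109.2818

109.2818


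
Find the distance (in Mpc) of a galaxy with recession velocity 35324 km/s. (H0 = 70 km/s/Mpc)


d = v / H0 = 35324 / 70 = 504.6286

504.6286 Mpc


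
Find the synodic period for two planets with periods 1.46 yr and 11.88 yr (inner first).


1/P_syn = |1/P1 - 1/P2| = |1/1.46 - 1/11.88| => P_syn = 1.6646

1.6646 years


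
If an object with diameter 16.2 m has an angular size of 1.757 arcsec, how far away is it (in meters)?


D = size / theta_rad, theta_rad = 1.757 * pi/(180*3600) = 8.518e-06, D = 1.902e+06

1.902e+06 m


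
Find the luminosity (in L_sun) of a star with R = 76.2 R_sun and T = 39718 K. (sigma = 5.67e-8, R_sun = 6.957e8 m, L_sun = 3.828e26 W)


R = 76.2 * 6.957e8 m = 5.301234e+10 m. L = 4*pi*R^2*sigma*T^4 = 4*pi*(5.301234e+10)^2 * 5.67e-8 * 39718^4 = 4.983062774e+33 W. L/L_sun = 4.983062774e+33 / 3.828e26 = 1.302e+07

1.302e+07 L_sun


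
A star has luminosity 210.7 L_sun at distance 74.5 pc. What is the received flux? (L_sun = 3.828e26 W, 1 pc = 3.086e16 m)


F = L / (4*pi*d^2) = 8.066e+28 / (4*pi*(2.299e+18)^2) = 1.214e-09

1.214e-09 W/m^2


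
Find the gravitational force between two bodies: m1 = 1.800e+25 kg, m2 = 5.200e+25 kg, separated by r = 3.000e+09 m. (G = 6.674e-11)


F = G*m1*m2/r^2 = 6.674e-11 * 1.800e+25 * 5.200e+25 / (3.000e+09)^2 = 6.674e-11 * 9.360e+50 / 9.000e+18 = 6.941e+21

6.941e+21 N


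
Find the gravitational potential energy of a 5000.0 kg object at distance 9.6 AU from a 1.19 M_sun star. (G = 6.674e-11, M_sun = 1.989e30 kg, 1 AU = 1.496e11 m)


M = 1.19 * 1.989e30 kg = 2.36691e+30 kg; r = 9.6 AU * 1.496e11 m/AU = 1.43616e+12 m. U = -GM*m/r = -(6.674e-11 * 2.36691e+30 * 5000.0) / 1.43616e+12 = -5.500e+11

-5.500e+11 J


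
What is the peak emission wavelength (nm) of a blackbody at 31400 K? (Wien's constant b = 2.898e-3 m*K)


lam_max = b / T = 2.898e-3 / 31400 = 9.229e-08 m = 92.293 nm

92.293 nm


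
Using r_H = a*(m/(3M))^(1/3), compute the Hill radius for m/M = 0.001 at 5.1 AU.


r_H = a * (m/3M)^(1/3) = 5.1 * (0.001/3)^(1/3) = 0.3536

0.3536 AU


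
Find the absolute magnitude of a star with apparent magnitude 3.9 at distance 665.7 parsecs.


M = m - 5*log10(d) + 5 = 3.9 - 5*log10(665.7) + 5 = -5.2164

-5.2164


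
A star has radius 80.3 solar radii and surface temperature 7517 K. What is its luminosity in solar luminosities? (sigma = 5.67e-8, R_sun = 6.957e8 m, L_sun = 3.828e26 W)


R = 80.3 * 6.957e8 m = 5.586471e+10 m. L = 4*pi*R^2*sigma*T^4 = 4*pi*(5.586471e+10)^2 * 5.67e-8 * 7517^4 = 7.099801737e+30 W. L/L_sun = 7.099801737e+30 / 3.828e26 = 18547.0265

18547.0265 L_sun


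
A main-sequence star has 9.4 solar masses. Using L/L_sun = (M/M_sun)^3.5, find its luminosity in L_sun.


L/L_sun = (M/M_sun)^3.5 = 9.4^3.5 = 2546.5223

2546.5223 L_sun


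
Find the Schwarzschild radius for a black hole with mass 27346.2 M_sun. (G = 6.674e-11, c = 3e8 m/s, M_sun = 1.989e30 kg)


M = 27346.2 * 1.989e30 kg = 5.43915918e+34 kg. rs = 2GM/c^2 = 2 * 6.674e-11 * 5.43915918e+34 / (3e8)^2 = 8.067e+07

8.067e+07 m


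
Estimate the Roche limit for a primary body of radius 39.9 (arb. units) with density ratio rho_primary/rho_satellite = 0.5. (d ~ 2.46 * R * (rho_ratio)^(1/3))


d_Roche = 2.46 * 39.9 * 0.5^(1/3) = 77.9049

77.9049


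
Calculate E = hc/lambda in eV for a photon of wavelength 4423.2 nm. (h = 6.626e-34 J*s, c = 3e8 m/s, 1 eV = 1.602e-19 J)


E = hc/lambda = 6.626e-34 * 3e8 / 4.423e-06 = 4.494e-20 J = 0.2805 eV

0.2805 eV


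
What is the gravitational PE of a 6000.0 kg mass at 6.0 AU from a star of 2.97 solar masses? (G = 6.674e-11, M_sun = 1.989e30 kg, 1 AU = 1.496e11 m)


M = 2.97 * 1.989e30 kg = 5.90733e+30 kg; r = 6.0 AU * 1.496e11 m/AU = 8.976e+11 m. U = -GM*m/r = -(6.674e-11 * 5.90733e+30 * 6000.0) / 8.976e+11 = -2.635e+12

-2.635e+12 J


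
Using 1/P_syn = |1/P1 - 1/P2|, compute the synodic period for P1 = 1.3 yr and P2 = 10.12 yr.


1/P_syn = |1/P1 - 1/P2| = |1/1.3 - 1/10.12| => P_syn = 1.4916

1.4916 years


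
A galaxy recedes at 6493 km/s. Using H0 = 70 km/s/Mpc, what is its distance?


d = v / H0 = 6493 / 70 = 92.7571

92.7571 Mpc


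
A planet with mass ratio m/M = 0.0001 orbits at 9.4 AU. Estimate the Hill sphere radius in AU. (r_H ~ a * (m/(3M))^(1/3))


r_H = a * (m/3M)^(1/3) = 9.4 * (0.0001/3)^(1/3) = 0.3025

0.3025 AU


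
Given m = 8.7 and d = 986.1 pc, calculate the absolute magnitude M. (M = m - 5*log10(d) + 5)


M = m - 5*log10(d) + 5 = 8.7 - 5*log10(986.1) + 5 = -1.2696

-1.2696


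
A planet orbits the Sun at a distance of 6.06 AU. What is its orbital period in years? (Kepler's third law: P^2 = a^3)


P = a^(3/2) = 6.06^1.5 = 14.9179

14.9179 years


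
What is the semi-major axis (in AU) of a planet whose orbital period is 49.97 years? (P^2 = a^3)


a = P^(2/3) = 49.97^(2/3) = 13.5667

13.5667 AU


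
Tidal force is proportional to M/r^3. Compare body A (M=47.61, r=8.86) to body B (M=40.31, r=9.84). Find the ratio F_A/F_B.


Ratio = (M1/r1^3) / (M2/r2^3) = (47.61/8.86^3) / (40.31/9.84^3) = 1.618

1.618


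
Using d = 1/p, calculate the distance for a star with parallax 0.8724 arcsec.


d = 1/p = 1/0.8724 = 1.1463

1.1463 pc


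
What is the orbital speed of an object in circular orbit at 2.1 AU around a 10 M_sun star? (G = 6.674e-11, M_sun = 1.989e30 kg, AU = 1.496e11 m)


v = sqrt(GM/r) = sqrt(6.674e-11 * 1.989e+31 / 3.142e+11) = 65003.2467

65003.2467 m/s


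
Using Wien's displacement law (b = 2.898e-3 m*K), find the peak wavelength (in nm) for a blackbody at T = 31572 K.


lam_max = b / T = 2.898e-3 / 31572 = 9.179e-08 m = 91.7902 nm

91.7902 nm


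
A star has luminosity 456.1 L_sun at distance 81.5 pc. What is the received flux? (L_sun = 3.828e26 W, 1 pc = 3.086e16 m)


F = L / (4*pi*d^2) = 1.746e+29 / (4*pi*(2.515e+18)^2) = 2.196e-09

2.196e-09 W/m^2


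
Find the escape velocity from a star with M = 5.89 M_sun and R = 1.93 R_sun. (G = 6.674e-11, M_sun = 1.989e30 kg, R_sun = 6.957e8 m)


M = 5.89 * 1.989e30 kg = 1.171521e+31 kg; R = 1.93 * 6.957e8 m = 1.342701e+09 m. v_esc = sqrt(2GM/R) = sqrt(2 * 6.674e-11 * 1.171521e+31 / 1.342701e+09) = 1.079e+06

1.079e+06 m/s


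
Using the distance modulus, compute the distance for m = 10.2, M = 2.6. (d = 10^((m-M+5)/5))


d = 10^((m - M + 5)/5) = 10^((10.2 - 2.6 + 5)/5) = 331.1311

331.1311 pc


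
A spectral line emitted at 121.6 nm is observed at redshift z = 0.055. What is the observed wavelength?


lam_obs = lam_emit * (1 + z) = 121.6 * (1 + 0.055) = 128.288

128.288 nm


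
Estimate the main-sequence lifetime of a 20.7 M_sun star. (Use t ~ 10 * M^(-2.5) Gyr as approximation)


t = 10 * M^(-2.5) = 10 * 20.7^(-2.5) = 0.0051

0.0051 Gyr


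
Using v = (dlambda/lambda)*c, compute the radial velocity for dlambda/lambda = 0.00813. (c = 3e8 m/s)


v = (dlambda/lambda) * c = 0.00813 * 3e8 = 2.439e+06

2.439e+06 m/s


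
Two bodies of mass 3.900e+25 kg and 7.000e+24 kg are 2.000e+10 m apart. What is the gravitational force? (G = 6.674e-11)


F = G*m1*m2/r^2 = 6.674e-11 * 3.900e+25 * 7.000e+24 / (2.000e+10)^2 = 6.674e-11 * 2.730e+50 / 4.000e+20 = 4.555e+19

4.555e+19 N


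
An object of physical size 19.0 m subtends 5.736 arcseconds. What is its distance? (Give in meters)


D = size / theta_rad, theta_rad = 5.736 * pi/(180*3600) = 2.781e-05, D = 683234.1908

683234.1908 m


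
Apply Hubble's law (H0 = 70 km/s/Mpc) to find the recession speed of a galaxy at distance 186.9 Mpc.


v = H0 * d = 70 * 186.9 = 13083.0

13083.0 km/s


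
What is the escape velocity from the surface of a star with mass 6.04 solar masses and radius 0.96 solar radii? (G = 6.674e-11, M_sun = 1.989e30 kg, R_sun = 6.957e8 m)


M = 6.04 * 1.989e30 kg = 1.201356e+31 kg; R = 0.96 * 6.957e8 m = 6.67872e+08 m. v_esc = sqrt(2GM/R) = sqrt(2 * 6.674e-11 * 1.201356e+31 / 6.67872e+08) = 1.550e+06

1.550e+06 m/s


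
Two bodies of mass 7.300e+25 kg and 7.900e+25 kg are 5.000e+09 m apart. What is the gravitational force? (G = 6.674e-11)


F = G*m1*m2/r^2 = 6.674e-11 * 7.300e+25 * 7.900e+25 / (5.000e+09)^2 = 6.674e-11 * 5.767e+51 / 2.500e+19 = 1.540e+22

1.540e+22 N


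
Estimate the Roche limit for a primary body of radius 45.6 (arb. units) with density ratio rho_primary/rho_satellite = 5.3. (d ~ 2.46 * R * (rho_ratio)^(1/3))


d_Roche = 2.46 * 45.6 * 5.3^(1/3) = 195.5804

195.5804


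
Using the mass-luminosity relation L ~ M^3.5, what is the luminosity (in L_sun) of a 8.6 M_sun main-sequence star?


L/L_sun = (M/M_sun)^3.5 = 8.6^3.5 = 1865.2823

1865.2823 L_sun


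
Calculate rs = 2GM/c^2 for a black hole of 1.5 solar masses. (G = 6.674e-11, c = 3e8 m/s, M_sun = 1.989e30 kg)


M = 1.5 * 1.989e30 kg = 2.9835e+30 kg. rs = 2GM/c^2 = 2 * 6.674e-11 * 2.9835e+30 / (3e8)^2 = 4424.862

4424.862 m


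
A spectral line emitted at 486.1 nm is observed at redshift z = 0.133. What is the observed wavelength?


lam_obs = lam_emit * (1 + z) = 486.1 * (1 + 0.133) = 550.7513

550.7513 nm


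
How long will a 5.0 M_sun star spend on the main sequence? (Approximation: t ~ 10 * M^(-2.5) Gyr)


t = 10 * M^(-2.5) = 10 * 5.0^(-2.5) = 0.1789

0.1789 Gyr


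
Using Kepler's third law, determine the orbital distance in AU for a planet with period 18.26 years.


a = P^(2/3) = 18.26^(2/3) = 6.9343

6.9343 AU


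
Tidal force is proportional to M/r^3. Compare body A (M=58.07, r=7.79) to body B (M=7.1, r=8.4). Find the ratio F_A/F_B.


Ratio = (M1/r1^3) / (M2/r2^3) = (58.07/7.79^3) / (7.1/8.4^3) = 10.2546

10.2546


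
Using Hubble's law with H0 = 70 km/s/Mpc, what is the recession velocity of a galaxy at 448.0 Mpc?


v = H0 * d = 70 * 448.0 = 31360.0

31360.0 km/s


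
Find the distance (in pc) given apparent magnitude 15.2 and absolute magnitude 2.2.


d = 10^((m - M + 5)/5) = 10^((15.2 - 2.2 + 5)/5) = 3981.0717

3981.0717 pc


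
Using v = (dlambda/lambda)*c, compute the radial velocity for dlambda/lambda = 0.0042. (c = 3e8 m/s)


v = (dlambda/lambda) * c = 0.0042 * 3e8 = 1.260e+06

1.260e+06 m/s


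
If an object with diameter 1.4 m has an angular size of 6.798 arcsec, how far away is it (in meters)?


D = size / theta_rad, theta_rad = 6.798 * pi/(180*3600) = 3.296e-05, D = 42478.7774

42478.7774 m


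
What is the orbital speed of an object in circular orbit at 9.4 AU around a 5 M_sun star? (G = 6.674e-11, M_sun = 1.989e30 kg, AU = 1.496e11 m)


v = sqrt(GM/r) = sqrt(6.674e-11 * 9.945e+30 / 1.406e+12) = 21725.2995

21725.2995 m/s


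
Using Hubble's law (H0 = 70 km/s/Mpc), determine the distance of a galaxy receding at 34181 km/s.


d = v / H0 = 34181 / 70 = 488.3

488.3 Mpc


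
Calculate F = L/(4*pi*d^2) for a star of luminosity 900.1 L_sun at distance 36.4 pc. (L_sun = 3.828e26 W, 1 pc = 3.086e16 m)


F = L / (4*pi*d^2) = 3.446e+29 / (4*pi*(1.123e+18)^2) = 2.173e-08

2.173e-08 W/m^2


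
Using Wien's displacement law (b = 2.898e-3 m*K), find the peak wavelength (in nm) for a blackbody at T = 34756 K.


lam_max = b / T = 2.898e-3 / 34756 = 8.338e-08 m = 83.3813 nm

83.3813 nm


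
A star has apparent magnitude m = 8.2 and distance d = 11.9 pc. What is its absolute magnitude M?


M = m - 5*log10(d) + 5 = 8.2 - 5*log10(11.9) + 5 = 7.8223

7.8223


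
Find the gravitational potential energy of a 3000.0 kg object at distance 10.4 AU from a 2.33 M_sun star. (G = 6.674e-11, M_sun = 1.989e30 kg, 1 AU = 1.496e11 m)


M = 2.33 * 1.989e30 kg = 4.63437e+30 kg; r = 10.4 AU * 1.496e11 m/AU = 1.55584e+12 m. U = -GM*m/r = -(6.674e-11 * 4.63437e+30 * 3000.0) / 1.55584e+12 = -5.964e+11

-5.964e+11 J


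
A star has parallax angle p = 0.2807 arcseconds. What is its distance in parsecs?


d = 1/p = 1/0.2807 = 3.5625

3.5625 pc


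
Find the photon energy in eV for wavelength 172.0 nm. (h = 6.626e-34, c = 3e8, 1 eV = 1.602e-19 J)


E = hc/lambda = 6.626e-34 * 3e8 / 1.720e-07 = 1.156e-18 J = 7.2141 eV

7.2141 eV


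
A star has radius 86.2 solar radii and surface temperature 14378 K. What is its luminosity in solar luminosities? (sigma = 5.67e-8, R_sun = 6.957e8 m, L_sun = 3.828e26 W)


R = 86.2 * 6.957e8 m = 5.996934e+10 m. L = 4*pi*R^2*sigma*T^4 = 4*pi*(5.996934e+10)^2 * 5.67e-8 * 14378^4 = 1.095078818e+32 W. L/L_sun = 1.095078818e+32 / 3.828e26 = 286070.7465

286070.7465 L_sun


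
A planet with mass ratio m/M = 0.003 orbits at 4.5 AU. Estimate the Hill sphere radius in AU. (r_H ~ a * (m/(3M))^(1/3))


r_H = a * (m/3M)^(1/3) = 4.5 * (0.003/3)^(1/3) = 0.45

0.45 AU


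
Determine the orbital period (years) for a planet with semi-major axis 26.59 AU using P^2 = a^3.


P = a^(3/2) = 26.59^1.5 = 137.1126

137.1126 years


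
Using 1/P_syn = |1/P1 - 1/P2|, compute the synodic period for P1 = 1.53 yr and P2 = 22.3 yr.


1/P_syn = |1/P1 - 1/P2| = |1/1.53 - 1/22.3| => P_syn = 1.6427

1.6427 years


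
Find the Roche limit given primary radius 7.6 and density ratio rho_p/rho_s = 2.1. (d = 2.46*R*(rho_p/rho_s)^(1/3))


d_Roche = 2.46 * 7.6 * 2.1^(1/3) = 23.9417

23.9417


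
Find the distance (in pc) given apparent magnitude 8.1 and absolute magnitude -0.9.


d = 10^((m - M + 5)/5) = 10^((8.1 - -0.9 + 5)/5) = 630.9573

630.9573 pc


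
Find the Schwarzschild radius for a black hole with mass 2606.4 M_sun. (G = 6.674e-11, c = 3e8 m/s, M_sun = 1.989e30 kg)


M = 2606.4 * 1.989e30 kg = 5.1841296e+33 kg. rs = 2GM/c^2 = 2 * 6.674e-11 * 5.1841296e+33 / (3e8)^2 = 7.689e+06

7.689e+06 m


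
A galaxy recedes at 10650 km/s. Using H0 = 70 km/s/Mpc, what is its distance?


d = v / H0 = 10650 / 70 = 152.1429

152.1429 Mpc


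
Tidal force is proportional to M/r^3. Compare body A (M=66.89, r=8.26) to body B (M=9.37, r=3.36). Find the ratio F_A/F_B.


Ratio = (M1/r1^3) / (M2/r2^3) = (66.89/8.26^3) / (9.37/3.36^3) = 0.4805

0.4805


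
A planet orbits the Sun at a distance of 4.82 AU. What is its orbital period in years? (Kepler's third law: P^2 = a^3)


P = a^(3/2) = 4.82^1.5 = 10.5821

10.5821 years


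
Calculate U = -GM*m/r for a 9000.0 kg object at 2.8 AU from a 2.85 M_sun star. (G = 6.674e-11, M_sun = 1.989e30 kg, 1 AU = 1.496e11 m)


M = 2.85 * 1.989e30 kg = 5.66865e+30 kg; r = 2.8 AU * 1.496e11 m/AU = 4.1888e+11 m. U = -GM*m/r = -(6.674e-11 * 5.66865e+30 * 9000.0) / 4.1888e+11 = -8.129e+12

-8.129e+12 J


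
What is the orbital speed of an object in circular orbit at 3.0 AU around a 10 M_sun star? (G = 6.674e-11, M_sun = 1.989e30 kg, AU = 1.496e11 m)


v = sqrt(GM/r) = sqrt(6.674e-11 * 1.989e+31 / 4.488e+11) = 54385.6181

54385.6181 m/s


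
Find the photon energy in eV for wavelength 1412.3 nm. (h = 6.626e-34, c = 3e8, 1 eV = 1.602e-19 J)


E = hc/lambda = 6.626e-34 * 3e8 / 1.412e-06 = 1.407e-19 J = 0.8786 eV

0.8786 eV


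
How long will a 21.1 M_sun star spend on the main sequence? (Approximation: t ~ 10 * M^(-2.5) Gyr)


t = 10 * M^(-2.5) = 10 * 21.1^(-2.5) = 0.0049

0.0049 Gyr


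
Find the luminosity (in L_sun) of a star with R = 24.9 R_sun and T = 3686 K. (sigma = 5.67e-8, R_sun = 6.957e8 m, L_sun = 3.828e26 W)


R = 24.9 * 6.957e8 m = 1.732293e+10 m. L = 4*pi*R^2*sigma*T^4 = 4*pi*(1.732293e+10)^2 * 5.67e-8 * 3686^4 = 3.946907491e+28 W. L/L_sun = 3.946907491e+28 / 3.828e26 = 103.1063

103.1063 L_sun


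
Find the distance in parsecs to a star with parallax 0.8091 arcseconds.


d = 1/p = 1/0.8091 = 1.2359

1.2359 pc


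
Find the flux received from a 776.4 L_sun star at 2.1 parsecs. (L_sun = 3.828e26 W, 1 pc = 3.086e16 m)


F = L / (4*pi*d^2) = 2.972e+29 / (4*pi*(6.481e+16)^2) = 5.631e-06

5.631e-06 W/m^2


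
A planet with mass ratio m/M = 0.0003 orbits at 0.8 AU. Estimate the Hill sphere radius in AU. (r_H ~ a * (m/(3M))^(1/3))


r_H = a * (m/3M)^(1/3) = 0.8 * (0.0003/3)^(1/3) = 0.0371

0.0371 AU


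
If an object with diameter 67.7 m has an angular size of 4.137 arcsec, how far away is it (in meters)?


D = size / theta_rad, theta_rad = 4.137 * pi/(180*3600) = 2.006e-05, D = 3.375e+06

3.375e+06 m


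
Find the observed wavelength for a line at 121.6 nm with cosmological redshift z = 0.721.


lam_obs = lam_emit * (1 + z) = 121.6 * (1 + 0.721) = 209.2736

209.2736 nm


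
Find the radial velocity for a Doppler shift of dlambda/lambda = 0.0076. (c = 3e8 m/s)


v = (dlambda/lambda) * c = 0.0076 * 3e8 = 2.280e+06

2.280e+06 m/s


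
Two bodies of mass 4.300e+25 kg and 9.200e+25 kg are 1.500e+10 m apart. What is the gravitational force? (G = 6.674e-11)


F = G*m1*m2/r^2 = 6.674e-11 * 4.300e+25 * 9.200e+25 / (1.500e+10)^2 = 6.674e-11 * 3.956e+51 / 2.250e+20 = 1.173e+21

1.173e+21 N


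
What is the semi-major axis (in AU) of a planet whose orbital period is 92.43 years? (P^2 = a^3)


a = P^(2/3) = 92.43^(2/3) = 20.4429

20.4429 AU


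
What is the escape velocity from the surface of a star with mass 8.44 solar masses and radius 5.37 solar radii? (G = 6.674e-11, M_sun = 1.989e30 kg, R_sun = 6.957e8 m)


M = 8.44 * 1.989e30 kg = 1.678716e+31 kg; R = 5.37 * 6.957e8 m = 3.735909e+09 m. v_esc = sqrt(2GM/R) = sqrt(2 * 6.674e-11 * 1.678716e+31 / 3.735909e+09) = 774459.2466

774459.2466 m/s


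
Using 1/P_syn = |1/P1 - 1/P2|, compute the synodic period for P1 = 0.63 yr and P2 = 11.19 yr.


1/P_syn = |1/P1 - 1/P2| = |1/0.63 - 1/11.19| => P_syn = 0.6676

0.6676 years


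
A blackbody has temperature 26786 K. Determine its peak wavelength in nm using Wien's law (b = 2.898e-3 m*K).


lam_max = b / T = 2.898e-3 / 26786 = 1.082e-07 m = 108.1908 nm

108.1908 nm


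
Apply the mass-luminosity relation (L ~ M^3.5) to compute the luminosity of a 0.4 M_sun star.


L/L_sun = (M/M_sun)^3.5 = 0.4^3.5 = 0.0405

0.0405 L_sun


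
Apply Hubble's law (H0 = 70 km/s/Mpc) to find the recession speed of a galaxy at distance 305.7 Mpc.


v = H0 * d = 70 * 305.7 = 21399.0

21399.0 km/s


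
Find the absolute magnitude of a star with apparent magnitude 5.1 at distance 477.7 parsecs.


M = m - 5*log10(d) + 5 = 5.1 - 5*log10(477.7) + 5 = -3.2958

-3.2958


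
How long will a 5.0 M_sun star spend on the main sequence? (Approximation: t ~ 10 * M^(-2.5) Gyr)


t = 10 * M^(-2.5) = 10 * 5.0^(-2.5) = 0.1789

0.1789 Gyr


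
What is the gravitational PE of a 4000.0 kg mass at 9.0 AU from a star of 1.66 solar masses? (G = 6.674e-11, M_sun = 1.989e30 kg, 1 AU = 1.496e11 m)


M = 1.66 * 1.989e30 kg = 3.30174e+30 kg; r = 9.0 AU * 1.496e11 m/AU = 1.3464e+12 m. U = -GM*m/r = -(6.674e-11 * 3.30174e+30 * 4000.0) / 1.3464e+12 = -6.547e+11

-6.547e+11 J


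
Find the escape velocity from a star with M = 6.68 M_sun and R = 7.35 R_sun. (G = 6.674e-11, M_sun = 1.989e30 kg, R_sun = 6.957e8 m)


M = 6.68 * 1.989e30 kg = 1.328652e+31 kg; R = 7.35 * 6.957e8 m = 5.113395e+09 m. v_esc = sqrt(2GM/R) = sqrt(2 * 6.674e-11 * 1.328652e+31 / 5.113395e+09) = 588923.7253

588923.7253 m/s


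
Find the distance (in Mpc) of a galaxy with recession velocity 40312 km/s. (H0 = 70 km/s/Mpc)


d = v / H0 = 40312 / 70 = 575.8857

575.8857 Mpc


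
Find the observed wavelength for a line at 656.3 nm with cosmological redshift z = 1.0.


lam_obs = lam_emit * (1 + z) = 656.3 * (1 + 1.0) = 1312.6

1312.6 nm


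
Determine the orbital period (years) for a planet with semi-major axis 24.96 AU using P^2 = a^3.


P = a^(3/2) = 24.96^1.5 = 124.7001

124.7001 years


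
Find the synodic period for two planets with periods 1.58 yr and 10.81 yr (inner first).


1/P_syn = |1/P1 - 1/P2| = |1/1.58 - 1/10.81| => P_syn = 1.8505

1.8505 years


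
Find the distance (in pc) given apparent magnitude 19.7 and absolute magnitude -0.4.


d = 10^((m - M + 5)/5) = 10^((19.7 - -0.4 + 5)/5) = 104712.8548

104712.8548 pc


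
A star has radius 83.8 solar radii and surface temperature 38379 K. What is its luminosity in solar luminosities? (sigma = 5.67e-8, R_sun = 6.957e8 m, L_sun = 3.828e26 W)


R = 83.8 * 6.957e8 m = 5.829966e+10 m. L = 4*pi*R^2*sigma*T^4 = 4*pi*(5.829966e+10)^2 * 5.67e-8 * 38379^4 = 5.254115134e+33 W. L/L_sun = 5.254115134e+33 / 3.828e26 = 1.373e+07

1.373e+07 L_sun


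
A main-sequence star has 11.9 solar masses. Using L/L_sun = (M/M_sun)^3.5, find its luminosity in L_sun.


L/L_sun = (M/M_sun)^3.5 = 11.9^3.5 = 5813.188

5813.188 L_sun


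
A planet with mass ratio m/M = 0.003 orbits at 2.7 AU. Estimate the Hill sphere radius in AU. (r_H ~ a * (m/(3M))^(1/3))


r_H = a * (m/3M)^(1/3) = 2.7 * (0.003/3)^(1/3) = 0.27

0.27 AU


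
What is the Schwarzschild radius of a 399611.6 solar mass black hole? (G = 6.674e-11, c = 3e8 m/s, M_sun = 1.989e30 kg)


M = 399611.6 * 1.989e30 kg = 7.948274724e+35 kg. rs = 2GM/c^2 = 2 * 6.674e-11 * 7.948274724e+35 / (3e8)^2 = 1.179e+09

1.179e+09 m


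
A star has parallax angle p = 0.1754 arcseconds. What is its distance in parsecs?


d = 1/p = 1/0.1754 = 5.7013

5.7013 pc


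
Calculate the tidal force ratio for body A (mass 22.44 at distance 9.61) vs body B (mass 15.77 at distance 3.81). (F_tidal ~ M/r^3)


Ratio = (M1/r1^3) / (M2/r2^3) = (22.44/9.61^3) / (15.77/3.81^3) = 0.0887

0.0887


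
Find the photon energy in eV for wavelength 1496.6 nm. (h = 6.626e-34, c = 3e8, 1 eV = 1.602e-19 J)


E = hc/lambda = 6.626e-34 * 3e8 / 1.497e-06 = 1.328e-19 J = 0.8291 eV

0.8291 eV


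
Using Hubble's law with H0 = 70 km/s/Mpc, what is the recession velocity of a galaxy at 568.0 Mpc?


v = H0 * d = 70 * 568.0 = 39760.0

39760.0 km/s


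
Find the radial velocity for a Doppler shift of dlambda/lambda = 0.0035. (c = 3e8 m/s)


v = (dlambda/lambda) * c = 0.0035 * 3e8 = 1.050e+06

1.050e+06 m/s


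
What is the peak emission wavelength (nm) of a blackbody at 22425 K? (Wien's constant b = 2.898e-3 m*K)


lam_max = b / T = 2.898e-3 / 22425 = 1.292e-07 m = 129.2308 nm

129.2308 nm


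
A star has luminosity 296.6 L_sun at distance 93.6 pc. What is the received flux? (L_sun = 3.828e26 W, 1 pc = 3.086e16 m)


F = L / (4*pi*d^2) = 1.135e+29 / (4*pi*(2.888e+18)^2) = 1.083e-09

1.083e-09 W/m^2


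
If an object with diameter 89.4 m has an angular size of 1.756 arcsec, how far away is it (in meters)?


D = size / theta_rad, theta_rad = 1.756 * pi/(180*3600) = 8.513e-06, D = 1.050e+07

1.050e+07 m


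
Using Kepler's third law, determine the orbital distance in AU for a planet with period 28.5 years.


a = P^(2/3) = 28.5^(2/3) = 9.3303

9.3303 AU


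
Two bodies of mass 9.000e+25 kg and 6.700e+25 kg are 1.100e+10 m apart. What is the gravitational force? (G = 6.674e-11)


F = G*m1*m2/r^2 = 6.674e-11 * 9.000e+25 * 6.700e+25 / (1.100e+10)^2 = 6.674e-11 * 6.030e+51 / 1.210e+20 = 3.326e+21

3.326e+21 N


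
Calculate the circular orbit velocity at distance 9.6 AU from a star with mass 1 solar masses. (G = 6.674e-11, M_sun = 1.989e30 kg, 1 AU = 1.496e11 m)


v = sqrt(GM/r) = sqrt(6.674e-11 * 1.989e+30 / 1.436e+12) = 9614.1098

9614.1098 m/s


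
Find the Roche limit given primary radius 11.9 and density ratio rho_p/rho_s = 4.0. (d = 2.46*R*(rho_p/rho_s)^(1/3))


d_Roche = 2.46 * 11.9 * 4.0^(1/3) = 46.4696

46.4696


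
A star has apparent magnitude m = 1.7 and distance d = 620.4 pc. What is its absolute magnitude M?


M = m - 5*log10(d) + 5 = 1.7 - 5*log10(620.4) + 5 = -7.2634

-7.2634


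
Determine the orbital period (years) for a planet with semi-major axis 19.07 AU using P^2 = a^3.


P = a^(3/2) = 19.07^1.5 = 83.2772

83.2772 years


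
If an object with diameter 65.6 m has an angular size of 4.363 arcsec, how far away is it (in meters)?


D = size / theta_rad, theta_rad = 4.363 * pi/(180*3600) = 2.115e-05, D = 3.101e+06

3.101e+06 m


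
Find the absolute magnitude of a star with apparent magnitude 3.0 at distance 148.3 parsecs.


M = m - 5*log10(d) + 5 = 3.0 - 5*log10(148.3) + 5 = -2.8557

-2.8557


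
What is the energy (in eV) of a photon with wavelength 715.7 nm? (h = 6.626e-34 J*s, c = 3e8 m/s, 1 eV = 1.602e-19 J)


E = hc/lambda = 6.626e-34 * 3e8 / 7.157e-07 = 2.777e-19 J = 1.7337 eV

1.7337 eV


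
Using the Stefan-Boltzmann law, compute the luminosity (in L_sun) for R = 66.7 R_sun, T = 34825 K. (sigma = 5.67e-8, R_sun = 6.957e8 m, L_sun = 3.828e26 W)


R = 66.7 * 6.957e8 m = 4.640319e+10 m. L = 4*pi*R^2*sigma*T^4 = 4*pi*(4.640319e+10)^2 * 5.67e-8 * 34825^4 = 2.256592279e+33 W. L/L_sun = 2.256592279e+33 / 3.828e26 = 5.895e+06

5.895e+06 L_sun


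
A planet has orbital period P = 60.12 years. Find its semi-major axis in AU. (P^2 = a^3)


a = P^(2/3) = 60.12^(2/3) = 15.3466

15.3466 AU


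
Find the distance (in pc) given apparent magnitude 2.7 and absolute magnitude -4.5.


d = 10^((m - M + 5)/5) = 10^((2.7 - -4.5 + 5)/5) = 275.4229

275.4229 pc


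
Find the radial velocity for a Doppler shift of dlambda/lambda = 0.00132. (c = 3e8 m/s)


v = (dlambda/lambda) * c = 0.00132 * 3e8 = 396000.0

396000.0 m/s


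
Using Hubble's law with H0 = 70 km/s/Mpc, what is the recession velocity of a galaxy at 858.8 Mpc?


v = H0 * d = 70 * 858.8 = 60116.0

60116.0 km/s


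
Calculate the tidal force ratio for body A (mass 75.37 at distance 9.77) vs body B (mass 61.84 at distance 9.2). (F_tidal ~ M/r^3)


Ratio = (M1/r1^3) / (M2/r2^3) = (75.37/9.77^3) / (61.84/9.2^3) = 1.0177

1.0177


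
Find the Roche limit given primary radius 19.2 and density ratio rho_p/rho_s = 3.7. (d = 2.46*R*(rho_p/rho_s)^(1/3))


d_Roche = 2.46 * 19.2 * 3.7^(1/3) = 73.0528

73.0528


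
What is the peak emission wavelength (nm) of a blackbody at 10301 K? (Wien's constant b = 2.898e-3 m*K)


lam_max = b / T = 2.898e-3 / 10301 = 2.813e-07 m = 281.3319 nm

281.3319 nm


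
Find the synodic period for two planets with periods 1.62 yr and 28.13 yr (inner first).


1/P_syn = |1/P1 - 1/P2| = |1/1.62 - 1/28.13| => P_syn = 1.719

1.719 years


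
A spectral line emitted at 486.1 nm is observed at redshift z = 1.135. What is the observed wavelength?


lam_obs = lam_emit * (1 + z) = 486.1 * (1 + 1.135) = 1037.8235

1037.8235 nm


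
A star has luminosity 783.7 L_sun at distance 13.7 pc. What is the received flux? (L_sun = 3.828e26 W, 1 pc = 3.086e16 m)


F = L / (4*pi*d^2) = 3.000e+29 / (4*pi*(4.228e+17)^2) = 1.336e-07

1.336e-07 W/m^2


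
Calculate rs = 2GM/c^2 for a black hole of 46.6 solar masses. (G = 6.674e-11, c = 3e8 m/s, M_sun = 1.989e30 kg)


M = 46.6 * 1.989e30 kg = 9.26874e+31 kg. rs = 2GM/c^2 = 2 * 6.674e-11 * 9.26874e+31 / (3e8)^2 = 137465.7128

137465.7128 m


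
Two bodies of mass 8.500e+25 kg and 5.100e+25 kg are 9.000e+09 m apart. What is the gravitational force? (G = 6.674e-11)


F = G*m1*m2/r^2 = 6.674e-11 * 8.500e+25 * 5.100e+25 / (9.000e+09)^2 = 6.674e-11 * 4.335e+51 / 8.100e+19 = 3.572e+21

3.572e+21 N


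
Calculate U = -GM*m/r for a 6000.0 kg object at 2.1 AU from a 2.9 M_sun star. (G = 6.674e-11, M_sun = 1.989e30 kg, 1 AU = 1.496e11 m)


M = 2.9 * 1.989e30 kg = 5.7681e+30 kg; r = 2.1 AU * 1.496e11 m/AU = 3.1416e+11 m. U = -GM*m/r = -(6.674e-11 * 5.7681e+30 * 6000.0) / 3.1416e+11 = -7.352e+12

-7.352e+12 J


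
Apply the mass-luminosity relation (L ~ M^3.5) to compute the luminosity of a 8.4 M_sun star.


L/L_sun = (M/M_sun)^3.5 = 8.4^3.5 = 1717.8194

1717.8194 L_sun


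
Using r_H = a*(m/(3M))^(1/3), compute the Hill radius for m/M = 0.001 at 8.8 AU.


r_H = a * (m/3M)^(1/3) = 8.8 * (0.001/3)^(1/3) = 0.6102

0.6102 AU


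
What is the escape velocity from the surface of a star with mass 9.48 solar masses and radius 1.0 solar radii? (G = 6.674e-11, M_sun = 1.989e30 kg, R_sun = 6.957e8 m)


M = 9.48 * 1.989e30 kg = 1.885572e+31 kg; R = 1.0 * 6.957e8 m = 6.957e+08 m. v_esc = sqrt(2GM/R) = sqrt(2 * 6.674e-11 * 1.885572e+31 / 6.957e+08) = 1.902e+06

1.902e+06 m/s


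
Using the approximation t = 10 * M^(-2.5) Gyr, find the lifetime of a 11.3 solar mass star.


t = 10 * M^(-2.5) = 10 * 11.3^(-2.5) = 0.0233

0.0233 Gyr


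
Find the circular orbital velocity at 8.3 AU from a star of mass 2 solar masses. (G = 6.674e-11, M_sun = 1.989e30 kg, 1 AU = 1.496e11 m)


v = sqrt(GM/r) = sqrt(6.674e-11 * 3.978e+30 / 1.242e+12) = 14622.4669

14622.4669 m/s


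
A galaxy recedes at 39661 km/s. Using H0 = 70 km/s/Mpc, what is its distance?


d = v / H0 = 39661 / 70 = 566.5857

566.5857 Mpc


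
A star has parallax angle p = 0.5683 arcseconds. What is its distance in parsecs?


d = 1/p = 1/0.5683 = 1.7596

1.7596 pc


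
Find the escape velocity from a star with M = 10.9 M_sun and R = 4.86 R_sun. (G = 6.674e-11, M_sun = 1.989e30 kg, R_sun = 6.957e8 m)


M = 10.9 * 1.989e30 kg = 2.16801e+31 kg; R = 4.86 * 6.957e8 m = 3.381102e+09 m. v_esc = sqrt(2GM/R) = sqrt(2 * 6.674e-11 * 2.16801e+31 / 3.381102e+09) = 925144.568

925144.568 m/s


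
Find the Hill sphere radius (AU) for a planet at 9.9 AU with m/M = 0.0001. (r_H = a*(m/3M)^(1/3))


r_H = a * (m/3M)^(1/3) = 9.9 * (0.0001/3)^(1/3) = 0.3186

0.3186 AU


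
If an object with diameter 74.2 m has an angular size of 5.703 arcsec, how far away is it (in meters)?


D = size / theta_rad, theta_rad = 5.703 * pi/(180*3600) = 2.765e-05, D = 2.684e+06

2.684e+06 m


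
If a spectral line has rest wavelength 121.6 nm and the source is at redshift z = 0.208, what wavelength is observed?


lam_obs = lam_emit * (1 + z) = 121.6 * (1 + 0.208) = 146.8928

146.8928 nm


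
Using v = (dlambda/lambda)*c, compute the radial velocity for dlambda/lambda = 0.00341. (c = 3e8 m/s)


v = (dlambda/lambda) * c = 0.00341 * 3e8 = 1.023e+06

1.023e+06 m/s


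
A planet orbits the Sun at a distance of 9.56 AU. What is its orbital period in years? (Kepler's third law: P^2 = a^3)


P = a^(3/2) = 9.56^1.5 = 29.5588

29.5588 years


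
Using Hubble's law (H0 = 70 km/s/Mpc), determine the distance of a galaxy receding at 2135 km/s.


d = v / H0 = 2135 / 70 = 30.5

30.5 Mpc


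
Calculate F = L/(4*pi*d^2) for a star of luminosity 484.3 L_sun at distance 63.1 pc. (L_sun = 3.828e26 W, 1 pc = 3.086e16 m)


F = L / (4*pi*d^2) = 1.854e+29 / (4*pi*(1.947e+18)^2) = 3.891e-09

3.891e-09 W/m^2


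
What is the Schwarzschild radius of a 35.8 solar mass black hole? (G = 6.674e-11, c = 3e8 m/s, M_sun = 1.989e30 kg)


M = 35.8 * 1.989e30 kg = 7.12062e+31 kg. rs = 2GM/c^2 = 2 * 6.674e-11 * 7.12062e+31 / (3e8)^2 = 105606.7064

105606.7064 m


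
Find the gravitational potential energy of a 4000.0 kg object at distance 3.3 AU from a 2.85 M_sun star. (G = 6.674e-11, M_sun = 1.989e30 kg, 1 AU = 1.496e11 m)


M = 2.85 * 1.989e30 kg = 5.66865e+30 kg; r = 3.3 AU * 1.496e11 m/AU = 4.9368e+11 m. U = -GM*m/r = -(6.674e-11 * 5.66865e+30 * 4000.0) / 4.9368e+11 = -3.065e+12

-3.065e+12 J


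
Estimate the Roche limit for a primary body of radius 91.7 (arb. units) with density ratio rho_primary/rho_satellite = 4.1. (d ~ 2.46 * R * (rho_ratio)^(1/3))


d_Roche = 2.46 * 91.7 * 4.1^(1/3) = 361.0487

361.0487


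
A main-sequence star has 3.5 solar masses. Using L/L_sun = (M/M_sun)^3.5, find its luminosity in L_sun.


L/L_sun = (M/M_sun)^3.5 = 3.5^3.5 = 80.2118

80.2118 L_sun


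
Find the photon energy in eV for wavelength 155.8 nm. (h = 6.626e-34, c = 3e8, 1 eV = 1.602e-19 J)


E = hc/lambda = 6.626e-34 * 3e8 / 1.558e-07 = 1.276e-18 J = 7.9642 eV

7.9642 eV


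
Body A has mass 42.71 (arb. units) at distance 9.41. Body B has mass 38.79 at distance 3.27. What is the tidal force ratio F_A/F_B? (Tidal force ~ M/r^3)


Ratio = (M1/r1^3) / (M2/r2^3) = (42.71/9.41^3) / (38.79/3.27^3) = 0.0462

0.0462


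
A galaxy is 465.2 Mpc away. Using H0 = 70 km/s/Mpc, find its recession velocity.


v = H0 * d = 70 * 465.2 = 32564.0

32564.0 km/s


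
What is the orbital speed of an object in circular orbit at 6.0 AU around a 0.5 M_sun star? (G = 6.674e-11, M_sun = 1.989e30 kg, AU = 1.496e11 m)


v = sqrt(GM/r) = sqrt(6.674e-11 * 9.945e+29 / 8.976e+11) = 8599.1213

8599.1213 m/s


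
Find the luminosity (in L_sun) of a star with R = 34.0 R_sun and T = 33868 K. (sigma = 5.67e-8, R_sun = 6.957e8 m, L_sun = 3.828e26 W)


R = 34.0 * 6.957e8 m = 2.36538e+10 m. L = 4*pi*R^2*sigma*T^4 = 4*pi*(2.36538e+10)^2 * 5.67e-8 * 33868^4 = 5.245090284e+32 W. L/L_sun = 5.245090284e+32 / 3.828e26 = 1.370e+06

1.370e+06 L_sun


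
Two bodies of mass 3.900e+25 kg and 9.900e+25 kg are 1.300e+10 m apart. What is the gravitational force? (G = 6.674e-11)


F = G*m1*m2/r^2 = 6.674e-11 * 3.900e+25 * 9.900e+25 / (1.300e+10)^2 = 6.674e-11 * 3.861e+51 / 1.690e+20 = 1.525e+21

1.525e+21 N


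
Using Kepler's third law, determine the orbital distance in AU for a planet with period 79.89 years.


a = P^(2/3) = 79.89^(2/3) = 18.5493

18.5493 AU


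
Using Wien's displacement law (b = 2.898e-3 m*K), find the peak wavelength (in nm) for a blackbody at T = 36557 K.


lam_max = b / T = 2.898e-3 / 36557 = 7.927e-08 m = 79.2735 nm

79.2735 nm


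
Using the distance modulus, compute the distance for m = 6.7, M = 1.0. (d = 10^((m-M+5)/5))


d = 10^((m - M + 5)/5) = 10^((6.7 - 1.0 + 5)/5) = 138.0384

138.0384 pc


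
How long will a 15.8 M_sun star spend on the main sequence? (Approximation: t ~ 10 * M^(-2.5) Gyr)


t = 10 * M^(-2.5) = 10 * 15.8^(-2.5) = 0.0101

0.0101 Gyr


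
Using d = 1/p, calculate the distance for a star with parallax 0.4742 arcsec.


d = 1/p = 1/0.4742 = 2.1088

2.1088 pc


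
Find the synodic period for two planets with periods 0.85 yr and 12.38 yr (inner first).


1/P_syn = |1/P1 - 1/P2| = |1/0.85 - 1/12.38| => P_syn = 0.9127

0.9127 years


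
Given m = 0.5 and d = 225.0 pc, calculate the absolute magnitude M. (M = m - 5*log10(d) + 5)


M = m - 5*log10(d) + 5 = 0.5 - 5*log10(225.0) + 5 = -6.2609

-6.2609


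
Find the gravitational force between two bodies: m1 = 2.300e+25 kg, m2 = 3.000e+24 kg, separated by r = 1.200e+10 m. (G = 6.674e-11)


F = G*m1*m2/r^2 = 6.674e-11 * 2.300e+25 * 3.000e+24 / (1.200e+10)^2 = 6.674e-11 * 6.900e+49 / 1.440e+20 = 3.198e+19

3.198e+19 N


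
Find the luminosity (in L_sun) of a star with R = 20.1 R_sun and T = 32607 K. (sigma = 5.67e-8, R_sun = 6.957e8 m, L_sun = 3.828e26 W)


R = 20.1 * 6.957e8 m = 1.398357e+10 m. L = 4*pi*R^2*sigma*T^4 = 4*pi*(1.398357e+10)^2 * 5.67e-8 * 32607^4 = 1.574970481e+32 W. L/L_sun = 1.574970481e+32 / 3.828e26 = 411434.2949

411434.2949 L_sun


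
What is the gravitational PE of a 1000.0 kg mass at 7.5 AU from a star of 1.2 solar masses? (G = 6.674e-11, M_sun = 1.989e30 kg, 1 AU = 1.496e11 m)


M = 1.2 * 1.989e30 kg = 2.3868e+30 kg; r = 7.5 AU * 1.496e11 m/AU = 1.122e+12 m. U = -GM*m/r = -(6.674e-11 * 2.3868e+30 * 1000.0) / 1.122e+12 = -1.420e+11

-1.420e+11 J


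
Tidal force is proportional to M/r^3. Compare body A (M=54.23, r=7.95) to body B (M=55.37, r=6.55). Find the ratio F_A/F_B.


Ratio = (M1/r1^3) / (M2/r2^3) = (54.23/7.95^3) / (55.37/6.55^3) = 0.5478

0.5478


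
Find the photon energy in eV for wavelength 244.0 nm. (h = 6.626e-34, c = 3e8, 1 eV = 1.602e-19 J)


E = hc/lambda = 6.626e-34 * 3e8 / 2.440e-07 = 8.147e-19 J = 5.0853 eV

5.0853 eV


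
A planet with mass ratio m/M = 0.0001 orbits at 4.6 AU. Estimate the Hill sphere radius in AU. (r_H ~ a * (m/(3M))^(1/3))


r_H = a * (m/3M)^(1/3) = 4.6 * (0.0001/3)^(1/3) = 0.148

0.148 AU


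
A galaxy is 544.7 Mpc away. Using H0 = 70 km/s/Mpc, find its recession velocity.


v = H0 * d = 70 * 544.7 = 38129.0

38129.0 km/s


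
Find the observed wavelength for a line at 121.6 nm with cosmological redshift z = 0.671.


lam_obs = lam_emit * (1 + z) = 121.6 * (1 + 0.671) = 203.1936

203.1936 nm


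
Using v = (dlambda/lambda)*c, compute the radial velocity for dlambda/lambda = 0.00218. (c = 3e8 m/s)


v = (dlambda/lambda) * c = 0.00218 * 3e8 = 654000.0

654000.0 m/s


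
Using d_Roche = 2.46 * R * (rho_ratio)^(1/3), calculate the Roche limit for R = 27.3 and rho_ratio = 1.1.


d_Roche = 2.46 * 27.3 * 1.1^(1/3) = 69.3259

69.3259


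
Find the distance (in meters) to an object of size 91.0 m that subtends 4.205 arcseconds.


D = size / theta_rad, theta_rad = 4.205 * pi/(180*3600) = 2.039e-05, D = 4.464e+06

4.464e+06 m


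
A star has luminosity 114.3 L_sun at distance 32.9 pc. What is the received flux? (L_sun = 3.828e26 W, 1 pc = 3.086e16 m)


F = L / (4*pi*d^2) = 4.375e+28 / (4*pi*(1.015e+18)^2) = 3.378e-09

3.378e-09 W/m^2


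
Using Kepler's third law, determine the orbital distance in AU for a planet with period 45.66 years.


a = P^(2/3) = 45.66^(2/3) = 12.7749

12.7749 AU


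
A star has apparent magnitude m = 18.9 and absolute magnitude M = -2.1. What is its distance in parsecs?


d = 10^((m - M + 5)/5) = 10^((18.9 - -2.1 + 5)/5) = 158489.3192

158489.3192 pc


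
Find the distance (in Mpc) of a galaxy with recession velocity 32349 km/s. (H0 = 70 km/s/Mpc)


d = v / H0 = 32349 / 70 = 462.1286

462.1286 Mpc


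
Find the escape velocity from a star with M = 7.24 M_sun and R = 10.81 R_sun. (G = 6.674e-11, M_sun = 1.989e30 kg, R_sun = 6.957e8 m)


M = 7.24 * 1.989e30 kg = 1.440036e+31 kg; R = 10.81 * 6.957e8 m = 7.520517e+09 m. v_esc = sqrt(2GM/R) = sqrt(2 * 6.674e-11 * 1.440036e+31 / 7.520517e+09) = 505557.9277

505557.9277 m/s


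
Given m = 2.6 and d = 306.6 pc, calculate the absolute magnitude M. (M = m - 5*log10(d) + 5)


M = m - 5*log10(d) + 5 = 2.6 - 5*log10(306.6) + 5 = -4.8329

-4.8329


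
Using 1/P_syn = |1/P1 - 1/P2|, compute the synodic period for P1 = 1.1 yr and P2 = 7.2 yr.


1/P_syn = |1/P1 - 1/P2| = |1/1.1 - 1/7.2| => P_syn = 1.2984

1.2984 years


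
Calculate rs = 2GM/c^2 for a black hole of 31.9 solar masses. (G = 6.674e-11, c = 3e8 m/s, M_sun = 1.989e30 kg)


M = 31.9 * 1.989e30 kg = 6.34491e+31 kg. rs = 2GM/c^2 = 2 * 6.674e-11 * 6.34491e+31 / (3e8)^2 = 94102.0652

94102.0652 m


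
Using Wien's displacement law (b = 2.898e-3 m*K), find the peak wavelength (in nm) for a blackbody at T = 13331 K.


lam_max = b / T = 2.898e-3 / 13331 = 2.174e-07 m = 217.388 nm

217.388 nm


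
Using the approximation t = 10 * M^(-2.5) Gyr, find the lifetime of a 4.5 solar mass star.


t = 10 * M^(-2.5) = 10 * 4.5^(-2.5) = 0.2328

0.2328 Gyr


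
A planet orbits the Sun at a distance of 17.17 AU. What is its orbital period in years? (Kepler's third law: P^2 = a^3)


P = a^(3/2) = 17.17^1.5 = 71.1468

71.1468 years


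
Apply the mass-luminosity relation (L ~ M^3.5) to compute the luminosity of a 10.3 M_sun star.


L/L_sun = (M/M_sun)^3.5 = 10.3^3.5 = 3506.9558

3506.9558 L_sun


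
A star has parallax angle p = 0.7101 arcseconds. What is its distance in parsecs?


d = 1/p = 1/0.7101 = 1.4083

1.4083 pc


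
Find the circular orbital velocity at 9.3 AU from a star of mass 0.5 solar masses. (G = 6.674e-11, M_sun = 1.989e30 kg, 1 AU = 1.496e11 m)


v = sqrt(GM/r) = sqrt(6.674e-11 * 9.945e+29 / 1.391e+12) = 6906.9804

6906.9804 m/s
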